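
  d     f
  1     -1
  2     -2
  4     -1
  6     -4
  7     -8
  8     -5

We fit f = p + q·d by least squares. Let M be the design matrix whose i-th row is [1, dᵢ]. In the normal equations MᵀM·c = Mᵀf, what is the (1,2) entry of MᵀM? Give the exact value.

28

Row 1 ↔ basis 1, column 2 ↔ basis d, so (MᵀM)_{1,2} = Σᵢ d = (1)·(1) + (1)·(2) + (1)·(4) + (1)·(6) + (1)·(7) + (1)·(8) = 28.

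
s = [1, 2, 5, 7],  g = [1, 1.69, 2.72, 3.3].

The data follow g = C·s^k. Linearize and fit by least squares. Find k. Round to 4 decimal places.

Let Y = ln g. Fitting Y = k·ln s + ln C by least squares:
AᵀA = [[6.8573, 4.2485]; [4.2485, 4]], rhs = [4.2974, 2.7193]ᵀ  (here Σln s = 4.2485, Σ(ln s)² = 6.8573, Σln g = 2.7193, Σln s·ln g = 4.2974).
Solving (det = 9.3795): k = 0.60098, ln C = 0.04151.

k = 0.6010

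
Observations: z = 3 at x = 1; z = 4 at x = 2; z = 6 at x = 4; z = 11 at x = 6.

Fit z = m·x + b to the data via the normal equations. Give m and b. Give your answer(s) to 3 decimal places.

m = 1.559, b = 0.932

Normal-equation sums: Σx·x = 57, Σx = 13, Σ1 = 4.
Moment sums: Σx·z = 101, Σz = 24.
Normal equations: [[57, 13]; [13, 4]]·[m, b]ᵀ = [101, 24]ᵀ.
Δ = 57·4 − 13² = 59.
m = (101·4 − 13·24)/59 = 92/59; b = (57·24 − 13·101)/59 = 55/59.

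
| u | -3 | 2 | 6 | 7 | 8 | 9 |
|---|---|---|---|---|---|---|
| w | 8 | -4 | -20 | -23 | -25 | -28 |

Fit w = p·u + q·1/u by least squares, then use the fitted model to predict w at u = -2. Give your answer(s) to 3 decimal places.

ŵ = 4.166

AᵀA·[p, q]ᵀ = Aᵀw reads: 243·p + 6·q = -765;  6·p + (111073/254016)·q = -8831/504.
Δ = 243·(111073/254016) − 6² = 220323/3136.
p = ((-765)·(111073/254016) − 6·(-8831/504))/(220323/3136) = -6473989/1982907; q = (243·(-8831/504) − 6·(-765))/(220323/3136) = 347256/73441.
At u = -2: ŵ = (-6473989/1982907)·(-2) + (347256/73441)·(-1/2) = 8260022/1982907.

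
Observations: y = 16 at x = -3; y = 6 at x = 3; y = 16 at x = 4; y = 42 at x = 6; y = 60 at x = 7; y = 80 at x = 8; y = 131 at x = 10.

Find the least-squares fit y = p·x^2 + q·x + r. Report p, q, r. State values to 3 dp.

p = 1.487, q = -1.571, r = -2.121

With design matrix M, MᵀM = [[18211, 2135, 283]; [2135, 283, 35]; [283, 35, 7]] and Mᵀy = [23126, 2656, 351]ᵀ.
Inverting the 3×3 Gram matrix, [p, q, r]ᵀ = [61507/41364, -194891/124092, -131569/62046]ᵀ.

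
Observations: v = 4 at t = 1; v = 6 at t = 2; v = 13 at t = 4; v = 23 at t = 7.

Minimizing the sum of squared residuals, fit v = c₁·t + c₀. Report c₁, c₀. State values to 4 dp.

From the data, Σt·t = 70, Σt = 14, Σ1 = 4.
For Xᵀv: Σt·v = 229, Σv = 46.
XᵀX·[c₁, c₀]ᵀ = Xᵀv becomes [[70, 14]; [14, 4]]·[c₁, c₀]ᵀ = [229, 46]ᵀ.
Eliminating c₀: 4·(row 1) − 14·(row 2) gives 84·c₁ = 4·229 − 14·46 = 272, so c₁ = 68/21.
Then c₀ = (46 − 14·(68/21))/4 = 1/6.

c₁ = 3.2381, c₀ = 0.1667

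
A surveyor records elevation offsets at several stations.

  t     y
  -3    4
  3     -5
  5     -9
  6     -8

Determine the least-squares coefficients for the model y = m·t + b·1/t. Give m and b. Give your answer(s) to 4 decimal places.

m = -1.4858, b = -0.6561

Compute the Gram sums: Σt·t = 79, Σt·1/t = 4, Σ1/t·1/t = 29/100.
Moment sums: Σt·y = -120, Σ1/t·y = -92/15.
So AᵀA·[m, b]ᵀ = Aᵀy: [[79, 4]; [4, 29/100]]·[m, b]ᵀ = [-120, -92/15]ᵀ.
Δ = 79·(29/100) − 4² = 691/100.
m = ((-120)·(29/100) − 4·(-92/15))/(691/100) = -3080/2073; b = (79·(-92/15) − 4·(-120))/(691/100) = -1360/2073.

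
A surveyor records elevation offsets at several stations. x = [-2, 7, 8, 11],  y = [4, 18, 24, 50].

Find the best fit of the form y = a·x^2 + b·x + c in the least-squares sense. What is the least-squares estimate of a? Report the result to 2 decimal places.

a = 0.50

Normal-equation sums: Σx^2·x^2 = 21154, Σx^2·x = 2178, Σx^2 = 238, Σx·x = 238, Σx = 24, Σ1 = 4.
And Σx^2·y = 8484, Σx·y = 860, Σy = 96.
AᵀA·[a, b, c]ᵀ = Aᵀy becomes [[21154, 2178, 238]; [2178, 238, 24]; [238, 24, 4]]·[a, b, c]ᵀ = [8484, 860, 96]ᵀ.
Solving the 3×3 system (Gaussian elimination) gives a = 7928/15807, b = -5166/5269, c = 640/15807.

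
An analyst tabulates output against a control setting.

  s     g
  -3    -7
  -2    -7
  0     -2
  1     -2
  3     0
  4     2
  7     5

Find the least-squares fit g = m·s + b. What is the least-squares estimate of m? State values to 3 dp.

m = 1.244

Normal-equation sums: Σs·s = 88, Σs = 10, Σ1 = 7.
Moment sums: Σs·g = 76, Σg = -11.
Normal equations: [[88, 10]; [10, 7]]·[m, b]ᵀ = [76, -11]ᵀ.
det = 88·7 − 10² = 516.
m = (76·7 − 10·(-11))/516 = 107/86; b = (88·(-11) − 10·76)/516 = -144/43.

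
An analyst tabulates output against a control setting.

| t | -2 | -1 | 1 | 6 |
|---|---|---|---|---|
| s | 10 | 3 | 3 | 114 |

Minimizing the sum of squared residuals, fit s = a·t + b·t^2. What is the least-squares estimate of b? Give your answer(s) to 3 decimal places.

b = 3.035

Entries of MᵀM: Σt·t = 42, Σt·t^2 = 208, Σt^2·t^2 = 1314.
Right-hand side: Σt·s = 664, Σt^2·s = 4150.
Eliminating b: 1314·(row 1) − 208·(row 2) gives 11924·a = 1314·664 − 208·4150 = 9296, so a = 2324/2981.
Then b = (4150 − 208·(2324/2981))/1314 = 9047/2981.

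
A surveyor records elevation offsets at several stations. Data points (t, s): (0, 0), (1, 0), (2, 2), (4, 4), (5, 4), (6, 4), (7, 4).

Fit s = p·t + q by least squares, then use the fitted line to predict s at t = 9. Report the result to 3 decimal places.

ŝ = 6.178

Compute the Gram sums: Σt·t = 131, Σt = 25, Σ1 = 7.
Moment sums: Σt·s = 92, Σs = 18.
Normal equations: [[131, 25]; [25, 7]]·[p, q]ᵀ = [92, 18]ᵀ.
Δ = 131·7 − 25² = 292.
p = (92·7 − 25·18)/292 = 97/146; q = (131·18 − 25·92)/292 = 29/146.
At t = 9: ŝ = (97/146)·(9) + (29/146)·(1) = 451/73.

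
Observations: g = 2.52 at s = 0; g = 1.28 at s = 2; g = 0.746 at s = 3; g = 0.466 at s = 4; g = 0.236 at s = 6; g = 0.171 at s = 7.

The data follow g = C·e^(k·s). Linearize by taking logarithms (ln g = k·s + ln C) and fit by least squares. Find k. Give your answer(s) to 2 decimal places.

k = -0.39

Let Y = ln g. Fitting Y = k·s + ln C by least squares:
Σs = 22.0000, Σ(s)² = 114.0000, Σln g = -3.0955, Σs·ln g = -24.4658.
Normal system: [[114.0000, 22.0000]; [22.0000, 6]]·[k, ln C]ᵀ = [-24.4658, -3.0955]ᵀ.
Δ = 114.0000·6 − (22.0000)² = 200.0000; k = (-24.4658·6 − 22.0000·-3.0955)/200.0000 = -0.39347, ln C = (114.0000·-3.0955 − 22.0000·-24.4658)/200.0000 = 0.92681.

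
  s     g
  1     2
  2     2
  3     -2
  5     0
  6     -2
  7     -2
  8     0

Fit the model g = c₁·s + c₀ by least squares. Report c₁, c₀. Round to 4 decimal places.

c₁ = -0.4041, c₀ = 1.5616

From the data, Σs·s = 188, Σs = 32, Σ1 = 7.
For Mᵀg: Σs·g = -26, Σg = -2.
So MᵀM·[c₁, c₀]ᵀ = Mᵀg: [[188, 32]; [32, 7]]·[c₁, c₀]ᵀ = [-26, -2]ᵀ.
Δ = 188·7 − 32² = 292.
c₁ = ((-26)·7 − 32·(-2))/292 = -59/146; c₀ = (188·(-2) − 32·(-26))/292 = 114/73.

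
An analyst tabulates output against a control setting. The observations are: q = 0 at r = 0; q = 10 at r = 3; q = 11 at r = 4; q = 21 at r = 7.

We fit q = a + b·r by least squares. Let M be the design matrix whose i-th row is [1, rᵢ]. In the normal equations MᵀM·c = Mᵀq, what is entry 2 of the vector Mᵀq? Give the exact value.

Entry 2 ↔ basis r, so (Mᵀq)_{2} = Σᵢ (r)·qᵢ = (0)·(0) + (3)·(10) + (4)·(11) + (7)·(21) = 221.

221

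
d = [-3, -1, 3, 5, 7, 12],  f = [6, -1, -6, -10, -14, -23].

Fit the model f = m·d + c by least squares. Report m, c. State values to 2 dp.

m = -1.85, c = -0.92

Entries of XᵀX: Σd·d = 237, Σd = 23, Σ1 = 6.
Moment sums: Σd·f = -459, Σf = -48.
XᵀX·[m, c]ᵀ = Xᵀf becomes [[237, 23]; [23, 6]]·[m, c]ᵀ = [-459, -48]ᵀ.
Determinant 237·6 − 23² = 893.
m = ((-459)·6 − 23·(-48))/893 = -1650/893; c = (237·(-48) − 23·(-459))/893 = -819/893.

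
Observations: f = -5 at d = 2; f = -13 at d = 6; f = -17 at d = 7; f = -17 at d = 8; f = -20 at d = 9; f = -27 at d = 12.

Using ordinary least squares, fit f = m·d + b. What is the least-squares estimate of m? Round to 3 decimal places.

The normal system AᵀA·[m, b]ᵀ = Aᵀf is [[378, 44]; [44, 6]]·[m, b]ᵀ = [-847, -99]ᵀ.
Eliminating b: 6·(row 1) − 44·(row 2) gives 332·m = 6·(-847) − 44·(-99) = -726, so m = -363/166.
Then b = ((-99) − 44·(-363/166))/6 = -77/166.

m = -2.187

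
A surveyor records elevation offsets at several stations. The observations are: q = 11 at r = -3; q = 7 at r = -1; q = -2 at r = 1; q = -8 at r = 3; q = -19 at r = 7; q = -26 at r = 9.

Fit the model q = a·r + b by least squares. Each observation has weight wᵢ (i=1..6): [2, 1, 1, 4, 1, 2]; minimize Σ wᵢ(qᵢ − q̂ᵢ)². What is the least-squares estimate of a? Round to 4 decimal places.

a = -3.1053

Setting ∂/∂a … = 0 gives: 267·a + 31·b = -772;  31·a + 11·b = -76.
Δ = 267·11 − 31² = 1976.
a = ((-772)·11 − 31·(-76))/1976 = -59/19; b = (267·(-76) − 31·(-772))/1976 = 35/19.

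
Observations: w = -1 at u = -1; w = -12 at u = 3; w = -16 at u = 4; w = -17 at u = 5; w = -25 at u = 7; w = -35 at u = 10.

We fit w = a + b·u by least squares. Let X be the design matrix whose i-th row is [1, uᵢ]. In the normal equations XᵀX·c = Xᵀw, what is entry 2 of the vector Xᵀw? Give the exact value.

-709

Entry 2 ↔ basis u, so (Xᵀw)_{2} = Σᵢ (u)·wᵢ = (-1)·(-1) + (3)·(-12) + (4)·(-16) + (5)·(-17) + (7)·(-25) + (10)·(-35) = -709.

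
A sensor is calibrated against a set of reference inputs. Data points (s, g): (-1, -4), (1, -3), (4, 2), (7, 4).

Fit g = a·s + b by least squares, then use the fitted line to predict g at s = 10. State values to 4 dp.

With design matrix M, MᵀM = [[67, 11]; [11, 4]] and Mᵀg = [37, -1]ᵀ.
Eliminating b: 4·(row 1) − 11·(row 2) gives 147·a = 4·37 − 11·(-1) = 159, so a = 53/49.
Then b = ((-1) − 11·(53/49))/4 = -158/49.
At s = 10: ĝ = (53/49)·(10) + (-158/49)·(1) = 372/49.

ĝ = 7.5918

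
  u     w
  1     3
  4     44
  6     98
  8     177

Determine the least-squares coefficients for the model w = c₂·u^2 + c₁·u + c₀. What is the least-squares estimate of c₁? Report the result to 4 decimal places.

Normal-equation sums: Σu^2·u^2 = 5649, Σu^2·u = 793, Σu^2 = 117, Σu·u = 117, Σu = 19, Σ1 = 4.
Right-hand side: Σu^2·w = 15563, Σu·w = 2183, Σw = 322.
XᵀX·[c₂, c₁, c₀]ᵀ = Xᵀw becomes [[5649, 793, 117]; [793, 117, 19]; [117, 19, 4]]·[c₂, c₁, c₀]ᵀ = [15563, 2183, 322]ᵀ.
Inverting the 3×3 Gram matrix, [c₂, c₁, c₀]ᵀ = [1695/596, -473/596, 323/298]ᵀ.

c₁ = -0.7936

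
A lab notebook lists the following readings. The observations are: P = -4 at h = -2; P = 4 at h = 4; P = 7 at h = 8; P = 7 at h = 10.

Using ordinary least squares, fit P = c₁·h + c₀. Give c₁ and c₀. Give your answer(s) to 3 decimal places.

Sums needed: Σh·h = 184, Σh = 20, Σ1 = 4.
For XᵀP: Σh·P = 150, ΣP = 14.
Determinant 184·4 − 20² = 336.
c₁ = (150·4 − 20·14)/336 = 20/21; c₀ = (184·14 − 20·150)/336 = -53/42.

c₁ = 0.952, c₀ = -1.262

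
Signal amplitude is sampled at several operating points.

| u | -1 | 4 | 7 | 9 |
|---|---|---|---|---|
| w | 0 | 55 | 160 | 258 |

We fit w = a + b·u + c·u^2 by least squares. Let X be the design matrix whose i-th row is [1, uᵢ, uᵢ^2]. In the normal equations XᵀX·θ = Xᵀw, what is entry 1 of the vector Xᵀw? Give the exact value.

Entry 1 ↔ basis 1, so (Xᵀw)_{1} = Σᵢ wᵢ = (1)·(0) + (1)·(55) + (1)·(160) + (1)·(258) = 473.

473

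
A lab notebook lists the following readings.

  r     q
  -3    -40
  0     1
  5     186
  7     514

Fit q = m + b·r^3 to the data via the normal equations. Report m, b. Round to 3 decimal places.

Entries of AᵀA: Σ1 = 4, Σr^3 = 441, Σr^3·r^3 = 134003.
Moment sums: Σq = 661, Σr^3·q = 200632.
AᵀA·[m, b]ᵀ = Aᵀq becomes [[4, 441]; [441, 134003]]·[m, b]ᵀ = [661, 200632]ᵀ.
Δ = 4·134003 − 441² = 341531.
m = (661·134003 − 441·200632)/341531 = 97271/341531; b = (4·200632 − 441·661)/341531 = 511027/341531.

m = 0.285, b = 1.496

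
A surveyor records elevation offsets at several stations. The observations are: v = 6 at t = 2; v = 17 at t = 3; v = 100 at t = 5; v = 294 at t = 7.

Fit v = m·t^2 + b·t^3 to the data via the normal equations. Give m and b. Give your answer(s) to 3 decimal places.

m = -0.991, b = 0.999

The normal system XᵀX·[m, b]ᵀ = Xᵀv is [[3123, 20207]; [20207, 134067]]·[m, b]ᵀ = [17083, 113849]ᵀ.
det = 3123·134067 − 20207² = 10368392.
m = (17083·134067 − 20207·113849)/10368392 = -5140091/5184196; b = (3123·113849 − 20207·17083)/10368392 = 5177123/5184196.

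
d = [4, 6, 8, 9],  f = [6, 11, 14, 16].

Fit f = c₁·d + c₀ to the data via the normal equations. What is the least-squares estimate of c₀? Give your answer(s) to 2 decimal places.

With design matrix M, MᵀM = [[197, 27]; [27, 4]] and Mᵀf = [346, 47]ᵀ.
Determinant 197·4 − 27² = 59.
c₁ = (346·4 − 27·47)/59 = 115/59; c₀ = (197·47 − 27·346)/59 = -83/59.

c₀ = -1.41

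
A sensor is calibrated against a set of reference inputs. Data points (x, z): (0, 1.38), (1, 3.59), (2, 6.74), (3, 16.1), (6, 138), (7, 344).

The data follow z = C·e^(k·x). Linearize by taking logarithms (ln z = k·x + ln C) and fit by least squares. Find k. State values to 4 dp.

With ln zᵢ as the transformed response and xᵢ as the regressor:
Σx = 19.0000, Σ(x)² = 99.0000, Σln z = 17.0550, Σx·ln z = 83.8787.
Normal system: [[99.0000, 19.0000]; [19.0000, 6]]·[k, ln C]ᵀ = [83.8787, 17.0550]ᵀ.
Slope k = (n·Σx·ln z − Σx·Σln z)/(n·Σ(x)² − (Σx)²) = (6·83.8787 − 19.0000·17.0550)/233.0000 = 0.76922; ln C = (Σln z − k·Σx)/n = 0.40665.

k = 0.7692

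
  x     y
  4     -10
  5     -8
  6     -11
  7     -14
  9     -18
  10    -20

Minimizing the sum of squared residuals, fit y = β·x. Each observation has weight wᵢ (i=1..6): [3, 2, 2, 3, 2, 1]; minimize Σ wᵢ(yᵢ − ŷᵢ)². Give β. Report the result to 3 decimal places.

With design matrix A, AᵀWA = [[579]] and AᵀWy = [-1150]ᵀ.
Hence β = -1150 / 579 ≈ -1.98618.

β = -1.986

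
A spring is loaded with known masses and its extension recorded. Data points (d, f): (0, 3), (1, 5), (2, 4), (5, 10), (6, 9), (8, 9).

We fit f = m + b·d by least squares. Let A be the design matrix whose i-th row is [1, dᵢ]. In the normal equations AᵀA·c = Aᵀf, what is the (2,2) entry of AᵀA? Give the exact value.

Row 2 ↔ basis d, column 2 ↔ basis d, so (AᵀA)_{2,2} = Σᵢ (d)·(d) = (0)·(0) + (1)·(1) + (2)·(2) + (5)·(5) + (6)·(6) + (8)·(8) = 130.

130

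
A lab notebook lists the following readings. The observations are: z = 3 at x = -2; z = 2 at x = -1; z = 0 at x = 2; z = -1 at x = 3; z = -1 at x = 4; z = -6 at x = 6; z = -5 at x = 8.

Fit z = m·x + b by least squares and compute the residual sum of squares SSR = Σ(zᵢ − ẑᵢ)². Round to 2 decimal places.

Compute the Gram sums: Σx·x = 134, Σx = 20, Σ1 = 7.
For Mᵀz: Σx·z = -91, Σz = -8.
So MᵀM·[m, b]ᵀ = Mᵀz: [[134, 20]; [20, 7]]·[m, b]ᵀ = [-91, -8]ᵀ.
Eliminating b: 7·(row 1) − 20·(row 2) gives 538·m = 7·(-91) − 20·(-8) = -477, so m = -477/538.
Then b = ((-8) − 20·(-477/538))/7 = 374/269.
Residuals: -44/269, -149/538, 103/269, 145/538, 311/269, -557/269, 189/269; SSR = 3465/538.

SSR = 6.44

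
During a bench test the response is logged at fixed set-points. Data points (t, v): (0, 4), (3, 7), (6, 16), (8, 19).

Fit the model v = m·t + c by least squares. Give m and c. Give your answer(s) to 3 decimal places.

The normal system MᵀM·[m, c]ᵀ = Mᵀv is [[109, 17]; [17, 4]]·[m, c]ᵀ = [269, 46]ᵀ.
det = 109·4 − 17² = 147.
m = (269·4 − 17·46)/147 = 2; c = (109·46 − 17·269)/147 = 3.

m = 2.000, c = 3.000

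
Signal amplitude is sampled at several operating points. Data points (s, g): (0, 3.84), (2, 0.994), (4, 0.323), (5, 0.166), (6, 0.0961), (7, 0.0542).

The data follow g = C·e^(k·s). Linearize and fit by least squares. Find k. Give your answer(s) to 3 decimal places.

Let Y = ln g. Fitting Y = k·s + ln C by least squares:
Σs = 24.0000, Σ(s)² = 130.0000, Σln g = -6.8439, Σs·ln g = -47.9710.
Equations: 130.0000·k + 24.0000·ln C = -47.9710;  24.0000·k + 6·ln C = -6.8439.
Solving (det = 204.0000): k = -0.60575, ln C = 1.28237.

k = -0.606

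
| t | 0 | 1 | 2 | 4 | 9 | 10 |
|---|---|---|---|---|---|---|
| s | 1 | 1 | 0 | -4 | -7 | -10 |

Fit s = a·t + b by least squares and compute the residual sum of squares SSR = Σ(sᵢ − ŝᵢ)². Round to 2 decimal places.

Forming MᵀM = [[202, 26]; [26, 6]] and Mᵀs = [-178, -19]ᵀ gives MᵀM·[a, b]ᵀ = Mᵀs.
det = 202·6 − 26² = 536.
a = ((-178)·6 − 26·(-19))/536 = -287/268; b = (202·(-19) − 26·(-178))/536 = 395/268.
Residuals: -127/268, 40/67, 179/268, -319/268, 78/67, -205/268; SSR = 1175/268.

SSR = 4.38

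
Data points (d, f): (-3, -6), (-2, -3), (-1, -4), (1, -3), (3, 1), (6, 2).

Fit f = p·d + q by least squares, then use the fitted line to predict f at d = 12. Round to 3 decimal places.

Forming AᵀA = [[60, 4]; [4, 6]] and Aᵀf = [40, -13]ᵀ gives AᵀA·[p, q]ᵀ = Aᵀf.
det = 60·6 − 4² = 344.
p = (40·6 − 4·(-13))/344 = 73/86; q = (60·(-13) − 4·40)/344 = -235/86.
At d = 12: f̂ = (73/86)·(12) + (-235/86)·(1) = 641/86.

f̂ = 7.453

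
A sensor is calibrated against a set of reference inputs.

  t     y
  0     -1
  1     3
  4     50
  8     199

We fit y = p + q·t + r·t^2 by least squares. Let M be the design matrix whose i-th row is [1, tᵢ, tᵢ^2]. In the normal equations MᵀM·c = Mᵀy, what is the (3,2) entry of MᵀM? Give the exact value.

577

Row 3 ↔ basis t^2, column 2 ↔ basis t, so (MᵀM)_{3,2} = Σᵢ (t^2)·(t) = (0)·(0) + (1)·(1) + (16)·(4) + (64)·(8) = 577.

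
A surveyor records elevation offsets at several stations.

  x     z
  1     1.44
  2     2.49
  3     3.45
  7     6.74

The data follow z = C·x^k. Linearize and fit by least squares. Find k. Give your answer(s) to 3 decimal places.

k = 0.794

Let Y = ln z. Fitting Y = k·ln x + ln C by least squares:
Σln x = 3.7377, Σ(ln x)² = 5.4740, Σln z = 4.4234, Σln x·ln z = 5.7058.
Equations: 5.4740·k + 3.7377·ln C = 5.7058;  3.7377·k + 4·ln C = 4.4234.
Δ = 5.4740·4 − (3.7377)² = 7.9257; k = (5.7058·4 − 3.7377·4.4234)/7.9257 = 0.79361, ln C = (5.4740·4.4234 − 3.7377·5.7058)/7.9257 = 0.36427.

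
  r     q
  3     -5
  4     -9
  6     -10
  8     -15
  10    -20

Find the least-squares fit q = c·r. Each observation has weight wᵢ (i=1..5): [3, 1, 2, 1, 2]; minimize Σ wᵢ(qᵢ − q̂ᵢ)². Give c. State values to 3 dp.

c = -1.902

Compute the Gram sums: Σwᵢ·r·r = 379.
And Σwᵢ·r·q = -721.
So MᵀWM·[c]ᵀ = MᵀWq: [[379]]·[c]ᵀ = [-721]ᵀ.
Hence c = -721 / 379 ≈ -1.90237.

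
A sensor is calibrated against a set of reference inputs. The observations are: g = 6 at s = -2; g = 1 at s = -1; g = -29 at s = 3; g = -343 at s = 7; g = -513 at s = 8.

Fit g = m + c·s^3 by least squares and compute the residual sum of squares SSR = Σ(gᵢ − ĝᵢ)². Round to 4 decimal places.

SSR = 3.5427

Forming AᵀA = [[5, 873]; [873, 380587]] and Aᵀg = [-878, -381137]ᵀ gives AᵀA·[m, c]ᵀ = Aᵀg.
det = 5·380587 − 873² = 1140806.
m = ((-878)·380587 − 873·(-381137))/1140806 = -1422785/1140806; c = (5·(-381137) − 873·(-878))/1140806 = -1139191/1140806.
Residuals: -845907/1140806, 712200/570403, -451216/570403, 434420/570403, -544901/1140806; SSR = 4041579/1140806.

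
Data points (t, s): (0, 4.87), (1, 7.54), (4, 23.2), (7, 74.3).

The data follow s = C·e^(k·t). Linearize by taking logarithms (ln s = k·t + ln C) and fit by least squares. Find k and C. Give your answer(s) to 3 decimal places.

Taking logs, ln s = k·t + ln C, so regress ln s on t.
Σt = 12.0000, Σ(t)² = 66.0000, Σln s = 11.0556, Σt·ln s = 44.7536.
Equations: 66.0000·k + 12.0000·ln C = 44.7536;  12.0000·k + 4·ln C = 11.0556.
Solving (det = 120.0000): k = 0.38623, ln C = 1.60521, so C = exp(1.60521) = 4.97889.

k = 0.386, C = 4.979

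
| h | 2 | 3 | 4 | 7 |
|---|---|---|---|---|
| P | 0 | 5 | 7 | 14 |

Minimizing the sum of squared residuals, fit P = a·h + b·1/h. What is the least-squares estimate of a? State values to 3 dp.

MᵀM·[a, b]ᵀ = MᵀP reads: 78·a + 4·b = 141;  4·a + (3133/7056)·b = 65/12.
(Σh·h = 78, Σh·1/h = 4, Σ1/h·1/h = 3133/7056, Σh·P = 141, Σ1/h·P = 65/12.)
Determinant 78·(3133/7056) − 4² = 21913/1176.
a = (141·(3133/7056) − 4·(65/12))/(21913/1176) = 96291/43826; b = (78·(65/12) − 4·141)/(21913/1176) = -166404/21913.

a = 2.197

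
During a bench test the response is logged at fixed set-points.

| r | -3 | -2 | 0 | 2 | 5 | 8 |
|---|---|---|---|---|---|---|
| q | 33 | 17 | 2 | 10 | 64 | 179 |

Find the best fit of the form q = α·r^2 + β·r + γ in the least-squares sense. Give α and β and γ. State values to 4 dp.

α = 3.0117, β = -1.9523, γ = 0.8804

The normal equations are: 4834·α + 610·β + 106·γ = 13461;  610·α + 106·β + 10·γ = 1639;  106·α + 10·β + 6·γ = 305.
(Σr^2·r^2 = 4834, Σr^2·r = 610, Σr^2 = 106, Σr·r = 106, Σr = 10, Σ1 = 6, Σr^2·q = 13461, Σr·q = 1639, Σq = 305.)
Row-reducing yields α = 86701/28788, β = -56203/28788, γ = 2112/2399.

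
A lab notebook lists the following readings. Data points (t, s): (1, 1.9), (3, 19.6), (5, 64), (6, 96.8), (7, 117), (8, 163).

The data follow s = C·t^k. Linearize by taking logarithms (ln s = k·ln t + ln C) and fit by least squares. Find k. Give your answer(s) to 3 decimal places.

k = 2.151

Linearized form: ln s = k·ln t + ln C. From the 6 transformed points,
Over the data: Σln t = 8.5252, Σ(ln t)² = 15.1183, Σln s = 22.2048, Σln t·ln s = 38.0144.
Normal system: [[15.1183, 8.5252]; [8.5252, 6]]·[k, ln C]ᵀ = [38.0144, 22.2048]ᵀ.
Δ = 15.1183·6 − (8.5252)² = 18.0313; k = (38.0144·6 − 8.5252·22.2048)/18.0313 = 2.15107, ln C = (15.1183·22.2048 − 8.5252·38.0144)/18.0313 = 0.64443.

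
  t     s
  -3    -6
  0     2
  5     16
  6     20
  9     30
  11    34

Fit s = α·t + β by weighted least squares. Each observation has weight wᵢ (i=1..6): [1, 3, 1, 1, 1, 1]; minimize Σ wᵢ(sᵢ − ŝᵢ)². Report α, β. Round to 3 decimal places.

Compute the Gram sums: Σwᵢ·t·t = 272, Σwᵢ·t = 28, Σwᵢ·1 = 8.
For MᵀWs: Σwᵢ·t·s = 862, Σwᵢ·s = 100.
MᵀWM·[α, β]ᵀ = MᵀWs becomes [[272, 28]; [28, 8]]·[α, β]ᵀ = [862, 100]ᵀ.
Eliminating β: 8·(row 1) − 28·(row 2) gives 1392·α = 8·862 − 28·100 = 4096, so α = 256/87.
Then β = (100 − 28·(256/87))/8 = 383/174.

α = 2.943, β = 2.201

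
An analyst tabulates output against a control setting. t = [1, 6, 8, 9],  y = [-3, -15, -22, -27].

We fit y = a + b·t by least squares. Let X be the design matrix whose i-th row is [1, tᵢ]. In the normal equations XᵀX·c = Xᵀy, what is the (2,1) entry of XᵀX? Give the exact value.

Row 2 ↔ basis t, column 1 ↔ basis 1, so (XᵀX)_{2,1} = Σᵢ t = (1)·(1) + (6)·(1) + (8)·(1) + (9)·(1) = 24.

24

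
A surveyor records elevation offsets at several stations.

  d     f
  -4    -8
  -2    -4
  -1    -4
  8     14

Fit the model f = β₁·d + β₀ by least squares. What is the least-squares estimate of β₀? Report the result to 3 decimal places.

Sums needed: Σd·d = 85, Σd = 1, Σ1 = 4.
Moment sums: Σd·f = 156, Σf = -2.
So AᵀA·[β₁, β₀]ᵀ = Aᵀf: [[85, 1]; [1, 4]]·[β₁, β₀]ᵀ = [156, -2]ᵀ.
Δ = 85·4 − 1² = 339.
β₁ = (156·4 − 1·(-2))/339 = 626/339; β₀ = (85·(-2) − 1·156)/339 = -326/339.

β₀ = -0.962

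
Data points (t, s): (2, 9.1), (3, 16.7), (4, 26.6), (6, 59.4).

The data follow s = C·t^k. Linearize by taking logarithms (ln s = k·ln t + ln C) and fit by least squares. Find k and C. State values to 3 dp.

Let Y = ln s. Fitting Y = k·ln t + ln C by least squares:
Σln t = 4.9698, Σ(ln t)² = 6.8196, Σln s = 12.3889, Σln t·ln s = 16.4901.
Normal system: [[6.8196, 4.9698]; [4.9698, 4]]·[k, ln C]ᵀ = [16.4901, 12.3889]ᵀ.
Δ = 6.8196·4 − (4.9698)² = 2.5794; k = (16.4901·4 − 4.9698·12.3889)/2.5794 = 1.70188, ln C = (6.8196·12.3889 − 4.9698·16.4901)/2.5794 = 0.98271, so C = exp(0.98271) = 2.67169.

k = 1.702, C = 2.672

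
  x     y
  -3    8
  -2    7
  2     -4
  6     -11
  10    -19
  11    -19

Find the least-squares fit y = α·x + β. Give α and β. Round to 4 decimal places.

α = -2.0169, β = 1.7341

Normal-equation sums: Σx·x = 274, Σx = 24, Σ1 = 6.
Right-hand side: Σx·y = -511, Σy = -38.
So AᵀA·[α, β]ᵀ = Aᵀy: [[274, 24]; [24, 6]]·[α, β]ᵀ = [-511, -38]ᵀ.
Eliminating β: 6·(row 1) − 24·(row 2) gives 1068·α = 6·(-511) − 24·(-38) = -2154, so α = -359/178.
Then β = ((-38) − 24·(-359/178))/6 = 463/267.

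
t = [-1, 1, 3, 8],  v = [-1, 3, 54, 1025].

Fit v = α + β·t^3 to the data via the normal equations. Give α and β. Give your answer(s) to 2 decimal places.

α = 0.67, β = 2.00

Setting ∂/∂α … = 0 gives: 4·α + 539·β = 1081;  539·α + 262875·β = 526262.
det = 4·262875 − 539² = 760979.
α = (1081·262875 − 539·526262)/760979 = 512657/760979; β = (4·526262 − 539·1081)/760979 = 1522389/760979.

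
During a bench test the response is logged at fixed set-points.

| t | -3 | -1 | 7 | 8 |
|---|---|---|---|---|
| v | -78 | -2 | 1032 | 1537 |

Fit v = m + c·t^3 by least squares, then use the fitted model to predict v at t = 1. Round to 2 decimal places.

v̂ = 5.19

The normal system AᵀA·[m, c]ᵀ = Aᵀv is [[4, 827]; [827, 380523]]·[m, c]ᵀ = [2489, 1143028]ᵀ.
Δ = 4·380523 − 827² = 838163.
m = (2489·380523 − 827·1143028)/838163 = 1837591/838163; c = (4·1143028 − 827·2489)/838163 = 2513709/838163.
At t = 1: v̂ = (1837591/838163)·(1) + (2513709/838163)·(1) = 4351300/838163.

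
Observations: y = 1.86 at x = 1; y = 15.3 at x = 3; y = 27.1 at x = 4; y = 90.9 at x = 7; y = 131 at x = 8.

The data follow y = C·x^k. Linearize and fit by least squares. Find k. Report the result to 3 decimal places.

Let Y = ln y. Fitting Y = k·ln x + ln C by least squares:
XᵀX = [[11.2394, 6.5103]; [6.5103, 5]], rhs = [26.4843, 16.0329]ᵀ  (here Σln x = 6.5103, Σ(ln x)² = 11.2394, Σln y = 16.0329, Σln x·ln y = 26.4843).
Solving (det = 13.8136): k = 2.03009, ln C = 0.56330.

k = 2.030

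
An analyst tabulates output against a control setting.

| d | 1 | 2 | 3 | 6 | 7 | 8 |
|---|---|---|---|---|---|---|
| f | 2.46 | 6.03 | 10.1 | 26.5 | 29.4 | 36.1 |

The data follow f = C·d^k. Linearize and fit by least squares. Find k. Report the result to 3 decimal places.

Taking logs, ln f = k·ln d + ln C, so regress ln f on ln d.
Σln d = 7.6089, Σ(ln d)² = 13.0084, Σln f = 15.2539, Σln d·ln f = 23.6944.
Equations: 13.0084·k + 7.6089·ln C = 23.6944;  7.6089·k + 6·ln C = 15.2539.
Solving (det = 20.1558): k = 1.29501, ln C = 0.90005.

k = 1.295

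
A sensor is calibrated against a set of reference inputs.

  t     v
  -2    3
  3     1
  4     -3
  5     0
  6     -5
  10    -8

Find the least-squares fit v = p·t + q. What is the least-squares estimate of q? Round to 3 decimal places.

With design matrix A, AᵀA = [[190, 26]; [26, 6]] and Aᵀv = [-125, -12]ᵀ.
Eliminating q: 6·(row 1) − 26·(row 2) gives 464·p = 6·(-125) − 26·(-12) = -438, so p = -219/232.
Then q = ((-12) − 26·(-219/232))/6 = 485/232.

q = 2.091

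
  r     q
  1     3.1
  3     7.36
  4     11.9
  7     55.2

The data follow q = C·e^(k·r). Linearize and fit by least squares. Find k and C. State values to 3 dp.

Linearized form: ln q = k·r + ln C. From the 4 transformed points,
XᵀX = [[75.0000, 15.0000]; [15.0000, 4]], rhs = [45.1025, 9.6150]ᵀ  (here Σr = 15.0000, Σ(r)² = 75.0000, Σln q = 9.6150, Σr·ln q = 45.1025).
Δ = 75.0000·4 − (15.0000)² = 75.0000; k = (45.1025·4 − 15.0000·9.6150)/75.0000 = 0.48247, ln C = (75.0000·9.6150 − 15.0000·45.1025)/75.0000 = 0.59447, so C = exp(0.59447) = 1.81207.

k = 0.482, C = 1.812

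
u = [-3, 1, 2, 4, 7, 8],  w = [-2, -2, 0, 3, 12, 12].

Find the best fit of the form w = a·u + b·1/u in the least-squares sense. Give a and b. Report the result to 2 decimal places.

Sums needed: Σu·u = 143, Σu·1/u = 6, Σ1/u·1/u = 41197/28224.
Right-hand side: Σu·w = 196, Σ1/u·w = 221/84.
Δ = 143·(41197/28224) − 6² = 4875107/28224.
a = (196·(41197/28224) − 6·(221/84))/(4875107/28224) = 7629076/4875107; b = (143·(221/84) − 6·196)/(4875107/28224) = -22572816/4875107.

a = 1.56, b = -4.63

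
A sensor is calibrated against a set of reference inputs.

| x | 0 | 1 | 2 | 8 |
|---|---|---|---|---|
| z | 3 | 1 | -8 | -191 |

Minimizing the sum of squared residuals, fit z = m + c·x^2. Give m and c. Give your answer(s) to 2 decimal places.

m = 3.73, c = -3.04

From the data, Σ1 = 4, Σx^2 = 69, Σx^2·x^2 = 4113.
For Mᵀz: Σz = -195, Σx^2·z = -12255.
MᵀM·[m, c]ᵀ = Mᵀz becomes [[4, 69]; [69, 4113]]·[m, c]ᵀ = [-195, -12255]ᵀ.
det = 4·4113 − 69² = 11691.
m = ((-195)·4113 − 69·(-12255))/11691 = 4840/1299; c = (4·(-12255) − 69·(-195))/11691 = -11855/3897.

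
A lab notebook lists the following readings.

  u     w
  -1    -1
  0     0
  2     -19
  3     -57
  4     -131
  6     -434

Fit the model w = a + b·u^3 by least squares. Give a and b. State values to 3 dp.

Forming XᵀX = [[6, 314]; [314, 51546]] and Xᵀw = [-642, -103818]ᵀ gives XᵀX·[a, b]ᵀ = Xᵀw.
det = 6·51546 − 314² = 210680.
a = ((-642)·51546 − 314·(-103818))/210680 = -12342/5267; b = (6·(-103818) − 314·(-642))/210680 = -10533/5267.

a = -2.343, b = -2.000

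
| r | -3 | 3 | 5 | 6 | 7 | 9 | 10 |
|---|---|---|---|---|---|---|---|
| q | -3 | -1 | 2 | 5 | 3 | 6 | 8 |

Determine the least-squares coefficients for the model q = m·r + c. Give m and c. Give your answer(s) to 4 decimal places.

m = 0.8401, c = -1.5831

Compute the Gram sums: Σr·r = 309, Σr = 37, Σ1 = 7.
For Aᵀq: Σr·q = 201, Σq = 20.
Determinant 309·7 − 37² = 794.
m = (201·7 − 37·20)/794 = 667/794; c = (309·20 − 37·201)/794 = -1257/794.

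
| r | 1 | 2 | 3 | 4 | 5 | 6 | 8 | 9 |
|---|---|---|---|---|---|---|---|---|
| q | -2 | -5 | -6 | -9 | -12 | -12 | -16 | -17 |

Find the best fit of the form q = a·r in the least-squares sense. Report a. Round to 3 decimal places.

a = -2.030

Normal-equation sums: Σr·r = 236.
And Σr·q = -479.
Hence a = -479 / 236 ≈ -2.02966.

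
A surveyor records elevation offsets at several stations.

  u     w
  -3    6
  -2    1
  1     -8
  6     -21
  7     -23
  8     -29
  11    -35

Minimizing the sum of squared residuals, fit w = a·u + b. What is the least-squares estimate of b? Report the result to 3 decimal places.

Sums needed: Σu·u = 284, Σu = 28, Σ1 = 7.
And Σu·w = -932, Σw = -109.
AᵀA·[a, b]ᵀ = Aᵀw becomes [[284, 28]; [28, 7]]·[a, b]ᵀ = [-932, -109]ᵀ.
Δ = 284·7 − 28² = 1204.
a = ((-932)·7 − 28·(-109))/1204 = -124/43; b = (284·(-109) − 28·(-932))/1204 = -1215/301.

b = -4.037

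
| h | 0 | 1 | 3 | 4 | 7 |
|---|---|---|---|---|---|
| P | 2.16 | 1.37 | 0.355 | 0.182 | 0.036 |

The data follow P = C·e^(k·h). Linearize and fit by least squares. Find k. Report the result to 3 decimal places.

Let Y = ln P. Fitting Y = k·h + ln C by least squares:
XᵀX = [[75.0000, 15.0000]; [15.0000, 5]], rhs = [-32.8768, -4.9787]ᵀ  (here Σh = 15.0000, Σ(h)² = 75.0000, Σln P = -4.9787, Σh·ln P = -32.8768).
Slope k = (n·Σh·ln P − Σh·Σln P)/(n·Σ(h)² − (Σh)²) = (5·-32.8768 − 15.0000·-4.9787)/150.0000 = -0.59802; ln C = (Σln P − k·Σh)/n = 0.79832.

k = -0.598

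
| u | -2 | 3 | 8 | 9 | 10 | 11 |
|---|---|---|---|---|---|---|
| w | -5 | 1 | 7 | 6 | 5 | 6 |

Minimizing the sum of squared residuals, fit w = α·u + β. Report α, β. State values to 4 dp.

α = 0.8685, β = -2.3121

Forming MᵀM = [[379, 39]; [39, 6]] and Mᵀw = [239, 20]ᵀ gives MᵀM·[α, β]ᵀ = Mᵀw.
Δ = 379·6 − 39² = 753.
α = (239·6 − 39·20)/753 = 218/251; β = (379·20 − 39·239)/753 = -1741/753.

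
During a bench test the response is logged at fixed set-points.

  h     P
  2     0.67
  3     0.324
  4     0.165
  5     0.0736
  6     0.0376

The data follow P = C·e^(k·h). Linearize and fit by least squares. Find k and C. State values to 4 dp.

Let Y = ln P. Fitting Y = k·h + ln C by least squares:
AᵀA = [[90.0000, 20.0000]; [20.0000, 5]], rhs = [-44.1193, -9.2192]ᵀ  (here Σh = 20.0000, Σ(h)² = 90.0000, Σln P = -9.2192, Σh·ln P = -44.1193).
Δ = 90.0000·5 − (20.0000)² = 50.0000; k = (-44.1193·5 − 20.0000·-9.2192)/50.0000 = -0.72426, ln C = (90.0000·-9.2192 − 20.0000·-44.1193)/50.0000 = 1.05323, so C = exp(1.05323) = 2.86689.

k = -0.7243, C = 2.8669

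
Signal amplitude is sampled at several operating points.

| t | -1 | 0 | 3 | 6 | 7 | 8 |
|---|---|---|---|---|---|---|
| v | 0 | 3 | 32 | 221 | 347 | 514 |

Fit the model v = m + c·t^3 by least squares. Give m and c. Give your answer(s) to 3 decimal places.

m = 3.371, c = 1.000

From the data, Σ1 = 6, Σt^3 = 1097, Σt^3·t^3 = 427179.
And Σv = 1117, Σt^3·v = 430789.
det = 6·427179 − 1097² = 1359665.
m = (1117·427179 − 1097·430789)/1359665 = 916682/271933; c = (6·430789 − 1097·1117)/1359665 = 271877/271933.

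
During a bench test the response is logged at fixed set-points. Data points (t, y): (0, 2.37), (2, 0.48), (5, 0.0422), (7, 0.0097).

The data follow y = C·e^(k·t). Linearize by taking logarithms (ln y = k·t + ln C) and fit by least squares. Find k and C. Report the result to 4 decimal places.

Taking logs, ln y = k·t + ln C, so regress ln y on t.
Σt = 14.0000, Σ(t)² = 78.0000, Σln y = -7.6720, Σt·ln y = -49.7440.
Normal system: [[78.0000, 14.0000]; [14.0000, 4]]·[k, ln C]ᵀ = [-49.7440, -7.6720]ᵀ.
Δ = 78.0000·4 − (14.0000)² = 116.0000; k = (-49.7440·4 − 14.0000·-7.6720)/116.0000 = -0.78937, ln C = (78.0000·-7.6720 − 14.0000·-49.7440)/116.0000 = 0.84480, so C = exp(0.84480) = 2.32751.

k = -0.7894, C = 2.3275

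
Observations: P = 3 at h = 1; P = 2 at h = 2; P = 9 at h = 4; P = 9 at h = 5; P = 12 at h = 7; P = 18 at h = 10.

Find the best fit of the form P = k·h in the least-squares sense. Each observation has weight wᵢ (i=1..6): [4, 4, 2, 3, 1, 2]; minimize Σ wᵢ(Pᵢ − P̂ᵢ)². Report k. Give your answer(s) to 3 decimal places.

Setting ∂/∂k … = 0 gives: 376·k = 679.
(Σwᵢ·h·h = 376, Σwᵢ·h·P = 679.)
k = 679/376 = 1.80585.

k = 1.806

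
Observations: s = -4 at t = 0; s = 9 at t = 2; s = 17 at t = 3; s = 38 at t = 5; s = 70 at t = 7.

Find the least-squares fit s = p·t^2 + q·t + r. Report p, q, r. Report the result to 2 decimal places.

p = 0.93, q = 3.95, r = -3.52

Entries of AᵀA: Σt^2·t^2 = 3123, Σt^2·t = 503, Σt^2 = 87, Σt·t = 87, Σt = 17, Σ1 = 5.
For Aᵀs: Σt^2·s = 4569, Σt·s = 749, Σs = 130.
Solving the 3×3 system (Gaussian elimination) gives p = 9385/10142, q = 40035/10142, r = -17863/5071.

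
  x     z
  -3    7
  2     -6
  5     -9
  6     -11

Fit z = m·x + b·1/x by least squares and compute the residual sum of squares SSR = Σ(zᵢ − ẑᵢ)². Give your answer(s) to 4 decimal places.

SSR = 0.2046

With design matrix A, AᵀA = [[74, 4]; [4, 193/450]] and Aᵀz = [-144, -269/30]ᵀ.
Eliminating b: (193/450)·(row 1) − 4·(row 2) gives (3541/225)·m = (193/450)·(-144) − 4·(-269/30) = -1942/75, so m = -5826/3541.
Then b = ((-269/30) − 4·(-5826/3541))/(193/450) = -19695/3541.
Residuals: 744/3541, 507/7082, 1200/3541, -1425/7082; SSR = 1449/7082.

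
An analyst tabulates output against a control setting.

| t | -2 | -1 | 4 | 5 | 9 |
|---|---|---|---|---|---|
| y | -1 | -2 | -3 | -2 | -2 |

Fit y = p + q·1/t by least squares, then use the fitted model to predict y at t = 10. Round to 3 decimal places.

Compute the Gram sums: Σ1 = 5, Σ1/t = -169/180, Σ1/t·1/t = 44221/32400.
And Σy = -10, Σ1/t·y = 203/180.
AᵀA·[p, q]ᵀ = Aᵀy becomes [[5, -169/180]; [-169/180, 44221/32400]]·[p, q]ᵀ = [-10, 203/180]ᵀ.
Eliminating q: (44221/32400)·(row 1) − (-169/180)·(row 2) gives (12034/2025)·p = (44221/32400)·(-10) − (-169/180)·(203/180) = -407903/32400, so p = -407903/192544.
Then q = ((203/180) − (-169/180)·(-407903/192544))/(44221/32400) = -30375/48136.
At t = 10: ŷ = (-407903/192544)·(1) + (-30375/48136)·(1/10) = -420053/192544.

ŷ = -2.182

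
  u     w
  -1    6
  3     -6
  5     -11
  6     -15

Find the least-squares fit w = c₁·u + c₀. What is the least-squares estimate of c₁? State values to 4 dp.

From the data, Σu·u = 71, Σu = 13, Σ1 = 4.
And Σu·w = -169, Σw = -26.
MᵀM·[c₁, c₀]ᵀ = Mᵀw becomes [[71, 13]; [13, 4]]·[c₁, c₀]ᵀ = [-169, -26]ᵀ.
Determinant 71·4 − 13² = 115.
c₁ = ((-169)·4 − 13·(-26))/115 = -338/115; c₀ = (71·(-26) − 13·(-169))/115 = 351/115.

c₁ = -2.9391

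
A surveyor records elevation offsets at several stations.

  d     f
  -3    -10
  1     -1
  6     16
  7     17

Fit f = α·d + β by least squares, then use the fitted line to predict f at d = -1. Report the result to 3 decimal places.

The normal equations are: 95·α + 11·β = 244;  11·α + 4·β = 22.
Eliminating β: 4·(row 1) − 11·(row 2) gives 259·α = 4·244 − 11·22 = 734, so α = 734/259.
Then β = (22 − 11·(734/259))/4 = -594/259.
At d = -1: f̂ = (734/259)·(-1) + (-594/259)·(1) = -1328/259.

f̂ = -5.127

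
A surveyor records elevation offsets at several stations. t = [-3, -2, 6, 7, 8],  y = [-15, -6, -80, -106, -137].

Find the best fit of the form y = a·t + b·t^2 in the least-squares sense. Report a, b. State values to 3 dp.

a = -1.104, b = -2.010

Forming MᵀM = [[162, 1036]; [1036, 7890]] and Mᵀy = [-2261, -17001]ᵀ gives MᵀM·[a, b]ᵀ = Mᵀy.
Eliminating b: 7890·(row 1) − 1036·(row 2) gives 204884·a = 7890·(-2261) − 1036·(-17001) = -226254, so a = -113127/102442.
Then b = ((-17001) − 1036·(-113127/102442))/7890 = -205883/102442.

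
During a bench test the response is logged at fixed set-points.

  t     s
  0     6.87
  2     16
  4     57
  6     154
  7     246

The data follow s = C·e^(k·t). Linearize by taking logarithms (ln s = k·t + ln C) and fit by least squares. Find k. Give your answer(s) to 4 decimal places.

With ln sᵢ as the transformed response and tᵢ as the regressor:
XᵀX = [[105.0000, 19.0000]; [19.0000, 5]], rhs = [90.4764, 19.2851]ᵀ  (here Σt = 19.0000, Σ(t)² = 105.0000, Σln s = 19.2851, Σt·ln s = 90.4764).
Solving (det = 164.0000): k = 0.52418, ln C = 1.86514.

k = 0.5242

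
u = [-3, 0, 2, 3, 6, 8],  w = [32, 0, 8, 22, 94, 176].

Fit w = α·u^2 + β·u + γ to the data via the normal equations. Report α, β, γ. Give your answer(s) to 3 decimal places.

Setting ∂/∂α … = 0 gives: 5570·α + 736·β + 122·γ = 15166;  736·α + 122·β + 16·γ = 1958;  122·α + 16·β + 6·γ = 332.
(Σu^2·u^2 = 5570, Σu^2·u = 736, Σu^2 = 122, Σu·u = 122, Σu = 16, Σ1 = 6, Σu^2·w = 15166, Σu·w = 1958, Σw = 332.)
Inverting the 3×3 Gram matrix, [α, β, γ]ᵀ = [8111/2730, -2537/1365, -111/910]ᵀ.

α = 2.971, β = -1.859, γ = -0.122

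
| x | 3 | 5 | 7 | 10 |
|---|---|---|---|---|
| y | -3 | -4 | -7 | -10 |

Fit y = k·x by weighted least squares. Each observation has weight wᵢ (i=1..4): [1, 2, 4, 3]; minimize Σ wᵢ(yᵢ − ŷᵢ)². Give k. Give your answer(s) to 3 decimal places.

k = -0.982

Forming AᵀWA = [[555]] and AᵀWy = [-545]ᵀ gives AᵀWA·[k]ᵀ = AᵀWy.
Hence k = -545 / 555 ≈ -0.981982.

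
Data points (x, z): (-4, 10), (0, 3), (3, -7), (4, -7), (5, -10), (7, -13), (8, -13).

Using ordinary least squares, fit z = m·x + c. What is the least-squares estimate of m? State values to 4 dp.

Setting ∂/∂m … = 0 gives: 179·m + 23·c = -334;  23·m + 7·c = -37.
(Σx·x = 179, Σx = 23, Σ1 = 7, Σx·z = -334, Σz = -37.)
Determinant 179·7 − 23² = 724.
m = ((-334)·7 − 23·(-37))/724 = -1487/724; c = (179·(-37) − 23·(-334))/724 = 1059/724.

m = -2.0539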